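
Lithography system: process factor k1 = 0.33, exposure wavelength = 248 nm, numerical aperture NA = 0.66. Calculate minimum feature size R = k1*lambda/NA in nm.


Step 1: Identify values: k1 = 0.33, lambda = 248 nm, NA = 0.66
Step 2: R = k1 * lambda / NA
R = 0.33 * 248 / 0.66
R = 124.0 nm


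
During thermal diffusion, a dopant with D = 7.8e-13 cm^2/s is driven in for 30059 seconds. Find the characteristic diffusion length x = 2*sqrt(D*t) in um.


Step 1: Compute D*t = 7.8e-13 * 30059 = 2.344602e-08 cm^2
Step 2: sqrt(D*t) = 1.53121e-04 cm
Step 3: x = 2 * 1.53121e-04 cm = 3.06242e-04 cm
Step 4: Convert to um (1 cm = 1e4 um): x = 3.062 um


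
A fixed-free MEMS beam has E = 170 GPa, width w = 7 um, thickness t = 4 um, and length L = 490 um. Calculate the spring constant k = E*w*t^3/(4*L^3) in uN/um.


Step 1: Convert E to consistent units (1 GPa = 1000 uN/um^2).
E = 170 GPa = 170000 uN/um^2
Step 2: Compute t^3 = 4^3 = 64
Step 3: Compute L^3 = 490^3 = 117649000
Step 4: k = 170000 * 7 * 64 / (4 * 117649000)
k = 0.1618 uN/um


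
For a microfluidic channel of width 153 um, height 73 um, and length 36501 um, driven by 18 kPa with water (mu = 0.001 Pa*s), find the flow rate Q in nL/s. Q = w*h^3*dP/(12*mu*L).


Step 1: Convert all dimensions to SI (meters).
w = 153e-6 m, h = 73e-6 m, L = 36501e-6 m, dP = 18e3 Pa
Step 2: Q = w * h^3 * dP / (12 * mu * L)
Q = 153e-6 * (73e-6)^3 * 18e3 / (12 * 0.001 * 36501e-6) = 2.44594399e-09 m^3/s
Step 3: Convert Q from m^3/s to nL/s (1 m^3 = 1e12 nL, so multiply by 1e12).
Q = 2445.944 nL/s


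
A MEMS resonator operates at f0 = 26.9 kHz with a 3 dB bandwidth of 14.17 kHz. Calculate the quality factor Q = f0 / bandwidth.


Step 1: Q = f0 / bandwidth
Step 2: Q = 26.9 / 14.17
Q = 1.9


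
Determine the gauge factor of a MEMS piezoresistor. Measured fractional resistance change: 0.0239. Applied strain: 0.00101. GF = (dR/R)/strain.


Step 1: Identify values.
dR/R = 0.0239, strain = 0.00101
Step 2: GF = (dR/R) / strain = 0.0239 / 0.00101
GF = 23.7


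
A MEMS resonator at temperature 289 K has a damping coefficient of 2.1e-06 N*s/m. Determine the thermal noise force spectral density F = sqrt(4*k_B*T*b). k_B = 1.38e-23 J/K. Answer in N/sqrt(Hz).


Step 1: Compute 4 * k_B * T * b
= 4 * 1.38e-23 * 289 * 2.1e-06
= 3.3501e-26 N^2/Hz
Step 2: F_noise = sqrt(3.3501e-26)
F_noise = 1.83e-13 N/sqrt(Hz)


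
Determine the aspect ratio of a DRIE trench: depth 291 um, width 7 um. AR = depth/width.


Step 1: AR = depth / width
Step 2: AR = 291 / 7
AR = 41.6


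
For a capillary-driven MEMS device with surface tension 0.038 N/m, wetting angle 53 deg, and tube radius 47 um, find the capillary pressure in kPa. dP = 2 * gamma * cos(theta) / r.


Step 1: cos(53 deg) = 0.6018
Step 2: Convert r to m: r = 47e-6 m
Step 3: dP = 2 * 0.038 * 0.6018 / 47e-6 = 973.1 Pa
Step 4: Convert Pa to kPa (divide by 1000).
dP = 0.97 kPa


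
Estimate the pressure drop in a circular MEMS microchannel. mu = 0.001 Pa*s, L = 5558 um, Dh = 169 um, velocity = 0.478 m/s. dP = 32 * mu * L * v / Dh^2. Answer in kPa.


Step 1: Convert to SI: L = 5558e-6 m, Dh = 169e-6 m
Step 2: dP = 32 * 0.001 * 5558e-6 * 0.478 / (169e-6)^2
Step 3: dP = 2976.62 Pa
Step 4: Convert to kPa: dP = 2.98 kPa


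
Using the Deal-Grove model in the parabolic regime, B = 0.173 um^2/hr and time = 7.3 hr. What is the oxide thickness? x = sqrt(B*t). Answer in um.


Step 1: Compute B*t = 0.173 * 7.3 = 1.2629
Step 2: x = sqrt(1.2629)
x = 1.124 um


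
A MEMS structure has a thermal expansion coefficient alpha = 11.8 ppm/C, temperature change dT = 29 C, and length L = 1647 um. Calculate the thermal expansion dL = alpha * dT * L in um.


Step 1: Convert CTE: alpha = 11.8 ppm/C = 11.8e-6 /C
Step 2: dL = 11.8e-6 * 29 * 1647
dL = 0.5636 um


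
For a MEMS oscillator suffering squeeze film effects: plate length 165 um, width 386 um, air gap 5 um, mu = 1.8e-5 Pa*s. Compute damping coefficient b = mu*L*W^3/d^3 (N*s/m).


Step 1: Convert to SI.
L = 165e-6 m, W = 386e-6 m, d = 5e-6 m
Step 2: W^3 = (386e-6)^3 = 5.75e-11 m^3
Step 3: d^3 = (5e-6)^3 = 1.25e-16 m^3
Step 4: b = 1.8e-5 * 165e-6 * 5.75e-11 / 1.25e-16
b = 1.37e-03 N*s/m


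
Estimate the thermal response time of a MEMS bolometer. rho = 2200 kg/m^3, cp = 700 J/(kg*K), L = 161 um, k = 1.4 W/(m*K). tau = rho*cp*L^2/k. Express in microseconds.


Step 1: Convert L to m: L = 161e-6 m
Step 2: L^2 = (161e-6)^2 = 2.5921e-08 m^2
Step 3: tau = 2200 * 700 * 2.5921e-08 / 1.4 = 2.85131e-02 s
Step 4: Convert to microseconds (multiply by 1e6).
tau = 28513.1 us


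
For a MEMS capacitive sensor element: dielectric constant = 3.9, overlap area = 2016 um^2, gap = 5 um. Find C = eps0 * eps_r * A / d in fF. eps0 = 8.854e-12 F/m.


Step 1: Convert area to m^2: A = 2016e-12 m^2
Step 2: Convert gap to m: d = 5e-6 m
Step 3: C = eps0 * eps_r * A / d
C = 8.854e-12 * 3.9 * 2016e-12 / 5e-6
Step 4: Convert to fF (multiply by 1e15).
C = 13.92 fF


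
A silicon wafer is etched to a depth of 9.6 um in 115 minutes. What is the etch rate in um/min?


Step 1: Etch rate = depth / time
Step 2: rate = 9.6 / 115
rate = 0.083 um/min


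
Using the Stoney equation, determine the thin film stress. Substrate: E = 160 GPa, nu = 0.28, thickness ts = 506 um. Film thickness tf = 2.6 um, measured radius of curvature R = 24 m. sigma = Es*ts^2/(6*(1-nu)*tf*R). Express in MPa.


Step 1: Compute numerator: Es * ts^2 = 160 * 506^2 = 40965760 (GPa*um^2)
Step 2: Compute denominator (R in um): 6*(1-nu)*tf*R = 6*0.72*2.6*24e6 = 269568000.0 (um^2)
Step 3: sigma (GPa) = 40965760 / 269568000.0 = 1.51968e-01 GPa
Step 4: Convert to MPa (x1000): sigma = 152.0 MPa


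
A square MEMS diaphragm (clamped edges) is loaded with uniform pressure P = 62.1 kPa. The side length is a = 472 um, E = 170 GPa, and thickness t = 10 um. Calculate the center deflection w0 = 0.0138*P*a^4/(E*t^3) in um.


Step 1: Convert pressure to compatible units (E is in GPa, so P in GPa).
P = 62.1 kPa = 62.1e-6 GPa
Step 2: Compute numerator: 0.0138 * P * a^4.
a^4 = 472^4 = 49632710656
numerator = 0.0138 * 62.1e-6 * 49632710656 = 4.25342e+04
Step 3: Compute denominator: E * t^3 = 170 * 10^3 = 170000
Step 4: w0 = numerator / denominator = 4.25342e+04 / 170000 = 0.2502 um


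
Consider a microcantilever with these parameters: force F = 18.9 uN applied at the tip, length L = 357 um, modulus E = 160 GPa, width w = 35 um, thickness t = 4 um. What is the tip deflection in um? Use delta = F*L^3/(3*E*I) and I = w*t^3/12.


Step 1: Calculate the second moment of area.
I = w * t^3 / 12 = 35 * 4^3 / 12 = 186.6667 um^4
Step 2: Convert E to consistent units (1 GPa = 1000 uN/um^2).
E = 160 GPa = 160000 uN/um^2
Step 3: Calculate tip deflection.
delta = F * L^3 / (3 * E * I)
delta = 18.9 * 357^3 / (3 * 160000 * 186.6667)
delta = 9.5975 um


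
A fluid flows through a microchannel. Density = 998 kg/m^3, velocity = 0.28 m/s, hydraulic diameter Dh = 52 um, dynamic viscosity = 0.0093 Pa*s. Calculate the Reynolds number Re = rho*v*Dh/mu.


Step 1: Convert Dh to meters: Dh = 52e-6 m
Step 2: Re = rho * v * Dh / mu
Re = 998 * 0.28 * 52e-6 / 0.0093
Re = 1.562


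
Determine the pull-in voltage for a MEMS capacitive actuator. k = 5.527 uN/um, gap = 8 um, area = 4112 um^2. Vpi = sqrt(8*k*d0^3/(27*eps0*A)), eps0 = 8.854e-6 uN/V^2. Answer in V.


Step 1: Compute numerator: 8 * k * d0^3 = 8 * 5.527 * 8^3 = 22638.592
Step 2: Compute denominator: 27 * eps0 * A = 27 * 8.854e-6 * 4112 = 0.983006
Step 3: Vpi = sqrt(22638.592 / 0.983006)
Vpi = 151.76 V


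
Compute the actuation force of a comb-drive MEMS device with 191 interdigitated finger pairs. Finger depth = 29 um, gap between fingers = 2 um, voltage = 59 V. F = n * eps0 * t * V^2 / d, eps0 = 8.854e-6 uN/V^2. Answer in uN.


Step 1: Parameters: n=191, eps0=8.854e-6 uN/V^2, t=29 um, V=59 V, d=2 um
Step 2: V^2 = 3481
Step 3: F = 191 * 8.854e-6 * 29 * 3481 / 2
F = 85.358 uN


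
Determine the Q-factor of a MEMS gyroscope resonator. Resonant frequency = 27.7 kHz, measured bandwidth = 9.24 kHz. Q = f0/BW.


Step 1: Q = f0 / bandwidth
Step 2: Q = 27.7 / 9.24
Q = 3.0


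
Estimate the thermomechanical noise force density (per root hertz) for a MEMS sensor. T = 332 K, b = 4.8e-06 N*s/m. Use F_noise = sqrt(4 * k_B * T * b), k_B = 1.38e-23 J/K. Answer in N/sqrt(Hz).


Step 1: Compute 4 * k_B * T * b
= 4 * 1.38e-23 * 332 * 4.8e-06
= 8.7967e-26 N^2/Hz
Step 2: F_noise = sqrt(8.7967e-26)
F_noise = 2.97e-13 N/sqrt(Hz)


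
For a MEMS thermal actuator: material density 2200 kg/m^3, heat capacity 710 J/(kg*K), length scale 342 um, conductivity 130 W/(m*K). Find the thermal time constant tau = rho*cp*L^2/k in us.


Step 1: Convert L to m: L = 342e-6 m
Step 2: L^2 = (342e-6)^2 = 1.16964e-07 m^2
Step 3: tau = 2200 * 710 * 1.16964e-07 / 130 = 1.40536745e-03 s
Step 4: Convert to microseconds (multiply by 1e6).
tau = 1405.367 us


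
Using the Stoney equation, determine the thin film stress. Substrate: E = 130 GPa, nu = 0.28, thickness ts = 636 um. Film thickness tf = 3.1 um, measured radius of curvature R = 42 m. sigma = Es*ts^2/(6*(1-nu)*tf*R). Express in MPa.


Step 1: Compute numerator: Es * ts^2 = 130 * 636^2 = 52584480 (GPa*um^2)
Step 2: Compute denominator (R in um): 6*(1-nu)*tf*R = 6*0.72*3.1*42e6 = 562464000.0 (um^2)
Step 3: sigma (GPa) = 52584480 / 562464000.0 = 9.349e-02 GPa
Step 4: Convert to MPa (x1000): sigma = 93.5 MPa


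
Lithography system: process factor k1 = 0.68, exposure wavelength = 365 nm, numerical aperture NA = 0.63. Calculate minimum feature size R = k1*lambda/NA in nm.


Step 1: Identify values: k1 = 0.68, lambda = 365 nm, NA = 0.63
Step 2: R = k1 * lambda / NA
R = 0.68 * 365 / 0.63
R = 394.0 nm


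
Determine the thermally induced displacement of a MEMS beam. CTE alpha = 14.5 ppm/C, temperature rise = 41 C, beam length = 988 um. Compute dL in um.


Step 1: Convert CTE: alpha = 14.5 ppm/C = 14.5e-6 /C
Step 2: dL = 14.5e-6 * 41 * 988
dL = 0.5874 um


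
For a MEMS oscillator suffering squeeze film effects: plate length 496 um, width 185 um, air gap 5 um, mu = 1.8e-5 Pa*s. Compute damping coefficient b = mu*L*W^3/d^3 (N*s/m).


Step 1: Convert to SI.
L = 496e-6 m, W = 185e-6 m, d = 5e-6 m
Step 2: W^3 = (185e-6)^3 = 6.33e-12 m^3
Step 3: d^3 = (5e-6)^3 = 1.25e-16 m^3
Step 4: b = 1.8e-5 * 496e-6 * 6.33e-12 / 1.25e-16
b = 4.52e-04 N*s/m


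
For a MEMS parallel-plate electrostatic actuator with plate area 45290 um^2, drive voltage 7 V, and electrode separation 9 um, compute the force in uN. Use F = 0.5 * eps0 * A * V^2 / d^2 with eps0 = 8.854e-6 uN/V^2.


Step 1: Identify parameters.
eps0 = 8.854e-6 uN/V^2, A = 45290 um^2, V = 7 V, d = 9 um
Step 2: Compute V^2 = 7^2 = 49
Step 3: Compute d^2 = 9^2 = 81
Step 4: F = 0.5 * 8.854e-6 * 45290 * 49 / 81
F = 0.121 uN


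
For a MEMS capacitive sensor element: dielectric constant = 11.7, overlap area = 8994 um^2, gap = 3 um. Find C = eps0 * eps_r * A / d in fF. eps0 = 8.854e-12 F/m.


Step 1: Convert area to m^2: A = 8994e-12 m^2
Step 2: Convert gap to m: d = 3e-6 m
Step 3: C = eps0 * eps_r * A / d
C = 8.854e-12 * 11.7 * 8994e-12 / 3e-6
Step 4: Convert to fF (multiply by 1e15).
C = 310.57 fF


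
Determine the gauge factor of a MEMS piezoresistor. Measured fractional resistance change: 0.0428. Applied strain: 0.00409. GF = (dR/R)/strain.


Step 1: Identify values.
dR/R = 0.0428, strain = 0.00409
Step 2: GF = (dR/R) / strain = 0.0428 / 0.00409
GF = 10.5


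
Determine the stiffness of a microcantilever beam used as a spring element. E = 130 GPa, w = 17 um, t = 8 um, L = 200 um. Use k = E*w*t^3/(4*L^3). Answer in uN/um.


Step 1: Convert E to consistent units (1 GPa = 1000 uN/um^2).
E = 130 GPa = 130000 uN/um^2
Step 2: Compute t^3 = 8^3 = 512
Step 3: Compute L^3 = 200^3 = 8000000
Step 4: k = 130000 * 17 * 512 / (4 * 8000000)
k = 35.36 uN/um


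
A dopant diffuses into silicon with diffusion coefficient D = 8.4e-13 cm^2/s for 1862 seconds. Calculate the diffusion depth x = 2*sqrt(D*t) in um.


Step 1: Compute D*t = 8.4e-13 * 1862 = 1.56408e-09 cm^2
Step 2: sqrt(D*t) = 3.9548e-05 cm
Step 3: x = 2 * 3.9548e-05 cm = 7.9096e-05 cm
Step 4: Convert to um (1 cm = 1e4 um): x = 0.791 um


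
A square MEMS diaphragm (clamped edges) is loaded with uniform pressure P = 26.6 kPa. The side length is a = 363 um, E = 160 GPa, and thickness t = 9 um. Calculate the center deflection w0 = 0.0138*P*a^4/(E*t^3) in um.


Step 1: Convert pressure to compatible units (E is in GPa, so P in GPa).
P = 26.6 kPa = 26.6e-6 GPa
Step 2: Compute numerator: 0.0138 * P * a^4.
a^4 = 363^4 = 17363069361
numerator = 0.0138 * 26.6e-6 * 17363069361 = 6.3736e+03
Step 3: Compute denominator: E * t^3 = 160 * 9^3 = 116640
Step 4: w0 = numerator / denominator = 6.3736e+03 / 116640 = 0.0546 um


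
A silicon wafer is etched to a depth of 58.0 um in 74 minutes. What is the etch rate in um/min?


Step 1: Etch rate = depth / time
Step 2: rate = 58.0 / 74
rate = 0.784 um/min


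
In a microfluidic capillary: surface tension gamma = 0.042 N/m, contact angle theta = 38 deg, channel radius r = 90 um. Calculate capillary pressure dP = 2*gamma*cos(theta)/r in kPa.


Step 1: cos(38 deg) = 0.788
Step 2: Convert r to m: r = 90e-6 m
Step 3: dP = 2 * 0.042 * 0.788 / 90e-6 = 735.5 Pa
Step 4: Convert Pa to kPa (divide by 1000).
dP = 0.74 kPa


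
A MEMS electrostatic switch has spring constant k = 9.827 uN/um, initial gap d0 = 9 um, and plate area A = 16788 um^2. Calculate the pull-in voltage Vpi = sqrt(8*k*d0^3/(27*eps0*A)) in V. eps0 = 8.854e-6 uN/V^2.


Step 1: Compute numerator: 8 * k * d0^3 = 8 * 9.827 * 9^3 = 57311.064
Step 2: Compute denominator: 27 * eps0 * A = 27 * 8.854e-6 * 16788 = 4.013306
Step 3: Vpi = sqrt(57311.064 / 4.013306)
Vpi = 119.5 V


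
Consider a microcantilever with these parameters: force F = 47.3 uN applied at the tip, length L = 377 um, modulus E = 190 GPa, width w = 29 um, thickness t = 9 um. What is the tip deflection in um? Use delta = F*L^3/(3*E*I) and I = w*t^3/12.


Step 1: Calculate the second moment of area.
I = w * t^3 / 12 = 29 * 9^3 / 12 = 1761.75 um^4
Step 2: Convert E to consistent units (1 GPa = 1000 uN/um^2).
E = 190 GPa = 190000 uN/um^2
Step 3: Calculate tip deflection.
delta = F * L^3 / (3 * E * I)
delta = 47.3 * 377^3 / (3 * 190000 * 1761.75)
delta = 2.5239 um


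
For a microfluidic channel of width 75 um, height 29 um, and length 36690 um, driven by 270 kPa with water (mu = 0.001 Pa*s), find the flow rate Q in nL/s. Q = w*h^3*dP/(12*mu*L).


Step 1: Convert all dimensions to SI (meters).
w = 75e-6 m, h = 29e-6 m, L = 36690e-6 m, dP = 270e3 Pa
Step 2: Q = w * h^3 * dP / (12 * mu * L)
Q = 75e-6 * (29e-6)^3 * 270e3 / (12 * 0.001 * 36690e-6) = 1.12173446e-09 m^3/s
Step 3: Convert Q from m^3/s to nL/s (1 m^3 = 1e12 nL, so multiply by 1e12).
Q = 1121.734 nL/s


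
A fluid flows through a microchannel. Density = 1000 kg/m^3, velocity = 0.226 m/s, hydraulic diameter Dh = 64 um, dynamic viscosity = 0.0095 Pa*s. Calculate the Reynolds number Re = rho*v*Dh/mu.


Step 1: Convert Dh to meters: Dh = 64e-6 m
Step 2: Re = rho * v * Dh / mu
Re = 1000 * 0.226 * 64e-6 / 0.0095
Re = 1.523


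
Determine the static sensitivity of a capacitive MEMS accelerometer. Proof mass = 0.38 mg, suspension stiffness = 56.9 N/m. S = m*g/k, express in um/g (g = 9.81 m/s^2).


Step 1: Convert mass: m = 0.38 mg = 3.80e-07 kg
Step 2: S = m * g / k = 3.80e-07 * 9.81 / 56.9
Step 3: S = 6.55e-08 m/g
Step 4: Convert to um/g: S = 0.066 um/g


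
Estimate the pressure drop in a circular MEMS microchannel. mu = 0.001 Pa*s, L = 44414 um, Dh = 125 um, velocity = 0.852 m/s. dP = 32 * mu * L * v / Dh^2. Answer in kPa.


Step 1: Convert to SI: L = 44414e-6 m, Dh = 125e-6 m
Step 2: dP = 32 * 0.001 * 44414e-6 * 0.852 / (125e-6)^2
Step 3: dP = 77497.81 Pa
Step 4: Convert to kPa: dP = 77.5 kPa


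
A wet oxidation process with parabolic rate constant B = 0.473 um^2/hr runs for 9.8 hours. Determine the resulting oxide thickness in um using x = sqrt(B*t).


Step 1: Compute B*t = 0.473 * 9.8 = 4.6354
Step 2: x = sqrt(4.6354)
x = 2.153 um


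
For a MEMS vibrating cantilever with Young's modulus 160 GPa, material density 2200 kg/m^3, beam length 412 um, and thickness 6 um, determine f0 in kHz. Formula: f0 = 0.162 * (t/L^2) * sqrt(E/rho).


Step 1: Convert units to SI.
t_SI = 6e-6 m, L_SI = 412e-6 m
Step 2: Calculate sqrt(E/rho).
sqrt(160e9 / 2200) = 8528.03 m/s
Step 3: Compute f0.
f0 = 0.162 * 6e-6 / (412e-6)^2 * 8528.03 = 48833.8 Hz = 48.83 kHz


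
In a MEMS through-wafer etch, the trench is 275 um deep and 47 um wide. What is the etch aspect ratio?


Step 1: AR = depth / width
Step 2: AR = 275 / 47
AR = 5.9


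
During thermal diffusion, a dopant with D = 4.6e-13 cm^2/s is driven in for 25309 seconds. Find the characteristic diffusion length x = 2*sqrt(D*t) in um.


Step 1: Compute D*t = 4.6e-13 * 25309 = 1.164214e-08 cm^2
Step 2: sqrt(D*t) = 1.07899e-04 cm
Step 3: x = 2 * 1.07899e-04 cm = 2.15798e-04 cm
Step 4: Convert to um (1 cm = 1e4 um): x = 2.158 um


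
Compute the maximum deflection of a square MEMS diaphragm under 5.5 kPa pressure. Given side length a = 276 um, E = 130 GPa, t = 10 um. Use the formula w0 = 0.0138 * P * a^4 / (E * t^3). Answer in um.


Step 1: Convert pressure to compatible units (E is in GPa, so P in GPa).
P = 5.5 kPa = 5.5e-6 GPa
Step 2: Compute numerator: 0.0138 * P * a^4.
a^4 = 276^4 = 5802782976
numerator = 0.0138 * 5.5e-6 * 5802782976 = 4.404e+02
Step 3: Compute denominator: E * t^3 = 130 * 10^3 = 130000
Step 4: w0 = numerator / denominator = 4.404e+02 / 130000 = 0.0034 um


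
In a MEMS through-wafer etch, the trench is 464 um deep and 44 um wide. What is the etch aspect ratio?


Step 1: AR = depth / width
Step 2: AR = 464 / 44
AR = 10.5


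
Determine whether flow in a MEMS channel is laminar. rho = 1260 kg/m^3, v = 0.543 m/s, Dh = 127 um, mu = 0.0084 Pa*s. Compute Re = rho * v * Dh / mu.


Step 1: Convert Dh to meters: Dh = 127e-6 m
Step 2: Re = rho * v * Dh / mu
Re = 1260 * 0.543 * 127e-6 / 0.0084
Re = 10.344
Since Re = 10.344 is below ~2300, the flow is laminar.


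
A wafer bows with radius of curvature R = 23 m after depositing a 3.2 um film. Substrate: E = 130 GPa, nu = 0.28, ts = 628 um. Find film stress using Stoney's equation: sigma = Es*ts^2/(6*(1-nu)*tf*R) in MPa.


Step 1: Compute numerator: Es * ts^2 = 130 * 628^2 = 51269920 (GPa*um^2)
Step 2: Compute denominator (R in um): 6*(1-nu)*tf*R = 6*0.72*3.2*23e6 = 317952000.0 (um^2)
Step 3: sigma (GPa) = 51269920 / 317952000.0 = 1.61251e-01 GPa
Step 4: Convert to MPa (x1000): sigma = 161.3 MPa


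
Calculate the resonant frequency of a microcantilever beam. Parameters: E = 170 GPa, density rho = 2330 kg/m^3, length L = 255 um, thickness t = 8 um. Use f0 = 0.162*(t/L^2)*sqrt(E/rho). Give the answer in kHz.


Step 1: Convert units to SI.
t_SI = 8e-6 m, L_SI = 255e-6 m
Step 2: Calculate sqrt(E/rho).
sqrt(170e9 / 2330) = 8541.74 m/s
Step 3: Compute f0.
f0 = 0.162 * 8e-6 / (255e-6)^2 * 8541.74 = 170243.7 Hz = 170.24 kHz


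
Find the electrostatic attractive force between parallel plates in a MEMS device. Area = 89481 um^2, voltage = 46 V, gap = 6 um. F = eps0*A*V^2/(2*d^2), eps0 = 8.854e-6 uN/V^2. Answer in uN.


Step 1: Identify parameters.
eps0 = 8.854e-6 uN/V^2, A = 89481 um^2, V = 46 V, d = 6 um
Step 2: Compute V^2 = 46^2 = 2116
Step 3: Compute d^2 = 6^2 = 36
Step 4: F = 0.5 * 8.854e-6 * 89481 * 2116 / 36
F = 23.284 uN


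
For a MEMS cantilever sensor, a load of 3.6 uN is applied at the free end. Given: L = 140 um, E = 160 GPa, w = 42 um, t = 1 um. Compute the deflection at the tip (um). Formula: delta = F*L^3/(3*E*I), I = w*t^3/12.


Step 1: Calculate the second moment of area.
I = w * t^3 / 12 = 42 * 1^3 / 12 = 3.5 um^4
Step 2: Convert E to consistent units (1 GPa = 1000 uN/um^2).
E = 160 GPa = 160000 uN/um^2
Step 3: Calculate tip deflection.
delta = F * L^3 / (3 * E * I)
delta = 3.6 * 140^3 / (3 * 160000 * 3.5)
delta = 5.88 um


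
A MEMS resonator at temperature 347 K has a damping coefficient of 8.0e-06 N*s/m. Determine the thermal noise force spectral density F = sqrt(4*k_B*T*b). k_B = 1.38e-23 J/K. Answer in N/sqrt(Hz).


Step 1: Compute 4 * k_B * T * b
= 4 * 1.38e-23 * 347 * 8.0e-06
= 1.5324e-25 N^2/Hz
Step 2: F_noise = sqrt(1.5324e-25)
F_noise = 3.91e-13 N/sqrt(Hz)


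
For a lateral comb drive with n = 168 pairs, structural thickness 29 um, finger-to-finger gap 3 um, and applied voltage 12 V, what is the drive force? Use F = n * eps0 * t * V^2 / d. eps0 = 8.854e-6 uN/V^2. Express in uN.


Step 1: Parameters: n=168, eps0=8.854e-6 uN/V^2, t=29 um, V=12 V, d=3 um
Step 2: V^2 = 144
Step 3: F = 168 * 8.854e-6 * 29 * 144 / 3
F = 2.071 uN


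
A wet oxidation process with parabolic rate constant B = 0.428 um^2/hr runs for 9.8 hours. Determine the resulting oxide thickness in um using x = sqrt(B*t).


Step 1: Compute B*t = 0.428 * 9.8 = 4.1944
Step 2: x = sqrt(4.1944)
x = 2.048 um


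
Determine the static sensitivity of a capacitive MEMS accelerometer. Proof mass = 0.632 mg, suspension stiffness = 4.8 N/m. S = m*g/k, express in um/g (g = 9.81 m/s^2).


Step 1: Convert mass: m = 0.632 mg = 6.32e-07 kg
Step 2: S = m * g / k = 6.32e-07 * 9.81 / 4.8
Step 3: S = 1.29e-06 m/g
Step 4: Convert to um/g: S = 1.292 um/g


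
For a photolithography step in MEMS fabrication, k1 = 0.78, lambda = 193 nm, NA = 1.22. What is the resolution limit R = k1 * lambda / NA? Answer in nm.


Step 1: Identify values: k1 = 0.78, lambda = 193 nm, NA = 1.22
Step 2: R = k1 * lambda / NA
R = 0.78 * 193 / 1.22
R = 123.4 nm


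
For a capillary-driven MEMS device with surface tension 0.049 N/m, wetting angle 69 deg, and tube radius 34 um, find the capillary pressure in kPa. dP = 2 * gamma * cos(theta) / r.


Step 1: cos(69 deg) = 0.3584
Step 2: Convert r to m: r = 34e-6 m
Step 3: dP = 2 * 0.049 * 0.3584 / 34e-6 = 1033.0 Pa
Step 4: Convert Pa to kPa (divide by 1000).
dP = 1.03 kPa


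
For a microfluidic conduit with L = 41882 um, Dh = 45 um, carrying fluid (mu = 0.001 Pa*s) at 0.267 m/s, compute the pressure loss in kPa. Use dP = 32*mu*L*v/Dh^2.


Step 1: Convert to SI: L = 41882e-6 m, Dh = 45e-6 m
Step 2: dP = 32 * 0.001 * 41882e-6 * 0.267 / (45e-6)^2
Step 3: dP = 176711.02 Pa
Step 4: Convert to kPa: dP = 176.71 kPa


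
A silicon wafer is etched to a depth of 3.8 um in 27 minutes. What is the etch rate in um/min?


Step 1: Etch rate = depth / time
Step 2: rate = 3.8 / 27
rate = 0.141 um/min


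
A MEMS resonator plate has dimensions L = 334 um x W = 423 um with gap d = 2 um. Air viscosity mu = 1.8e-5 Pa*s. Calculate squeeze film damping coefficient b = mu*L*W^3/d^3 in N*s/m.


Step 1: Convert to SI.
L = 334e-6 m, W = 423e-6 m, d = 2e-6 m
Step 2: W^3 = (423e-6)^3 = 7.57e-11 m^3
Step 3: d^3 = (2e-6)^3 = 8.00e-18 m^3
Step 4: b = 1.8e-5 * 334e-6 * 7.57e-11 / 8.00e-18
b = 5.69e-02 N*s/m


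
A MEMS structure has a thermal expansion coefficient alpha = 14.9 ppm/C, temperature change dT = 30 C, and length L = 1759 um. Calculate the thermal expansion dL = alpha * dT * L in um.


Step 1: Convert CTE: alpha = 14.9 ppm/C = 14.9e-6 /C
Step 2: dL = 14.9e-6 * 30 * 1759
dL = 0.7863 um


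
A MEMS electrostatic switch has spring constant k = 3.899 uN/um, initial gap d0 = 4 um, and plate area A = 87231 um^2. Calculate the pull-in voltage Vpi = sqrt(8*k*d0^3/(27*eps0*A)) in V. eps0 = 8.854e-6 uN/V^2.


Step 1: Compute numerator: 8 * k * d0^3 = 8 * 3.899 * 4^3 = 1996.288
Step 2: Compute denominator: 27 * eps0 * A = 27 * 8.854e-6 * 87231 = 20.853268
Step 3: Vpi = sqrt(1996.288 / 20.853268)
Vpi = 9.78 V


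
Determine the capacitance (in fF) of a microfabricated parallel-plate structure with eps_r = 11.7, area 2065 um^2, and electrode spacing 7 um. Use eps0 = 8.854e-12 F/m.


Step 1: Convert area to m^2: A = 2065e-12 m^2
Step 2: Convert gap to m: d = 7e-6 m
Step 3: C = eps0 * eps_r * A / d
C = 8.854e-12 * 11.7 * 2065e-12 / 7e-6
Step 4: Convert to fF (multiply by 1e15).
C = 30.56 fF


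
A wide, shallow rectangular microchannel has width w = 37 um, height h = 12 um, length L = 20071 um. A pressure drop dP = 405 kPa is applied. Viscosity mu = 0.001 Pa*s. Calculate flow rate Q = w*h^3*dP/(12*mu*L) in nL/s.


Step 1: Convert all dimensions to SI (meters).
w = 37e-6 m, h = 12e-6 m, L = 20071e-6 m, dP = 405e3 Pa
Step 2: Q = w * h^3 * dP / (12 * mu * L)
Q = 37e-6 * (12e-6)^3 * 405e3 / (12 * 0.001 * 20071e-6) = 1.075103e-10 m^3/s
Step 3: Convert Q from m^3/s to nL/s (1 m^3 = 1e12 nL, so multiply by 1e12).
Q = 107.51 nL/s


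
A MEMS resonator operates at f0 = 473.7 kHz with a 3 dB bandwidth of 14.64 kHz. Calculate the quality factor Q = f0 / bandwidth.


Step 1: Q = f0 / bandwidth
Step 2: Q = 473.7 / 14.64
Q = 32.4


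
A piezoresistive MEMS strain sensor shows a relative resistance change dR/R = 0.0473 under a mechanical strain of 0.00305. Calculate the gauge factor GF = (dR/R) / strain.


Step 1: Identify values.
dR/R = 0.0473, strain = 0.00305
Step 2: GF = (dR/R) / strain = 0.0473 / 0.00305
GF = 15.5


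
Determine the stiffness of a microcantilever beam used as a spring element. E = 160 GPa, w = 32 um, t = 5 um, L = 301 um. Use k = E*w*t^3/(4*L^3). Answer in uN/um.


Step 1: Convert E to consistent units (1 GPa = 1000 uN/um^2).
E = 160 GPa = 160000 uN/um^2
Step 2: Compute t^3 = 5^3 = 125
Step 3: Compute L^3 = 301^3 = 27270901
Step 4: k = 160000 * 32 * 125 / (4 * 27270901)
k = 5.8671 uN/um


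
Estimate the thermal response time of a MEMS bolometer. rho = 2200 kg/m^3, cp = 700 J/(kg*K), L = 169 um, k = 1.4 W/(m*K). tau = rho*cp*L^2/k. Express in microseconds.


Step 1: Convert L to m: L = 169e-6 m
Step 2: L^2 = (169e-6)^2 = 2.8561e-08 m^2
Step 3: tau = 2200 * 700 * 2.8561e-08 / 1.4 = 3.14171e-02 s
Step 4: Convert to microseconds (multiply by 1e6).
tau = 31417.1 us


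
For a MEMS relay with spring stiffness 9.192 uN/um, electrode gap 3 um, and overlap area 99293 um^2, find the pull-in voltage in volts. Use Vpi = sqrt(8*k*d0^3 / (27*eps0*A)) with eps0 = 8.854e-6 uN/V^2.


Step 1: Compute numerator: 8 * k * d0^3 = 8 * 9.192 * 3^3 = 1985.472
Step 2: Compute denominator: 27 * eps0 * A = 27 * 8.854e-6 * 99293 = 23.736786
Step 3: Vpi = sqrt(1985.472 / 23.736786)
Vpi = 9.15 V


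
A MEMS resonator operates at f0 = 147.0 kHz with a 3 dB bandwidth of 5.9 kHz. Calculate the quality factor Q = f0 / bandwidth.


Step 1: Q = f0 / bandwidth
Step 2: Q = 147.0 / 5.9
Q = 24.9


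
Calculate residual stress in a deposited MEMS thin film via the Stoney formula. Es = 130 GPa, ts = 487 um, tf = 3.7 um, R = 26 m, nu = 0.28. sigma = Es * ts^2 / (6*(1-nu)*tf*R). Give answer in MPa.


Step 1: Compute numerator: Es * ts^2 = 130 * 487^2 = 30831970 (GPa*um^2)
Step 2: Compute denominator (R in um): 6*(1-nu)*tf*R = 6*0.72*3.7*26e6 = 415584000.0 (um^2)
Step 3: sigma (GPa) = 30831970 / 415584000.0 = 7.419e-02 GPa
Step 4: Convert to MPa (x1000): sigma = 74.2 MPa


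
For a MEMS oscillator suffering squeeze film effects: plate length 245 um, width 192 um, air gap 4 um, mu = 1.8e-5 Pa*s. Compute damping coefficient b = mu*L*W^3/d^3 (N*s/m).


Step 1: Convert to SI.
L = 245e-6 m, W = 192e-6 m, d = 4e-6 m
Step 2: W^3 = (192e-6)^3 = 7.08e-12 m^3
Step 3: d^3 = (4e-6)^3 = 6.40e-17 m^3
Step 4: b = 1.8e-5 * 245e-6 * 7.08e-12 / 6.40e-17
b = 4.88e-04 N*s/m


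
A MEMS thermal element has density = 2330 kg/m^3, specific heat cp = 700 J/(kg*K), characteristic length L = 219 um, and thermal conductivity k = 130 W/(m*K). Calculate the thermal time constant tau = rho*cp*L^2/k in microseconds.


Step 1: Convert L to m: L = 219e-6 m
Step 2: L^2 = (219e-6)^2 = 4.7961e-08 m^2
Step 3: tau = 2330 * 700 * 4.7961e-08 / 130 = 6.0172608e-04 s
Step 4: Convert to microseconds (multiply by 1e6).
tau = 601.726 us


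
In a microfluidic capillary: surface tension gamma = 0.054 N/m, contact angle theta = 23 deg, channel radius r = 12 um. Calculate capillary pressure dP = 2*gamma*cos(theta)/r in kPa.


Step 1: cos(23 deg) = 0.9205
Step 2: Convert r to m: r = 12e-6 m
Step 3: dP = 2 * 0.054 * 0.9205 / 12e-6 = 8284.5 Pa
Step 4: Convert Pa to kPa (divide by 1000).
dP = 8.28 kPa


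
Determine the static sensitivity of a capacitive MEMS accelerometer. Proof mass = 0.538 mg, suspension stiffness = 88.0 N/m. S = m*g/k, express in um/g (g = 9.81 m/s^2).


Step 1: Convert mass: m = 0.538 mg = 5.38e-07 kg
Step 2: S = m * g / k = 5.38e-07 * 9.81 / 88.0
Step 3: S = 6.00e-08 m/g
Step 4: Convert to um/g: S = 0.06 um/g


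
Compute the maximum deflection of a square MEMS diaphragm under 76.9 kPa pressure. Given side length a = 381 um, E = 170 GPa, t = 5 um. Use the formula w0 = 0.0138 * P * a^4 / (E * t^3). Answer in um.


Step 1: Convert pressure to compatible units (E is in GPa, so P in GPa).
P = 76.9 kPa = 76.9e-6 GPa
Step 2: Compute numerator: 0.0138 * P * a^4.
a^4 = 381^4 = 21071715921
numerator = 0.0138 * 76.9e-6 * 21071715921 = 2.236173e+04
Step 3: Compute denominator: E * t^3 = 170 * 5^3 = 21250
Step 4: w0 = numerator / denominator = 2.236173e+04 / 21250 = 1.0523 um


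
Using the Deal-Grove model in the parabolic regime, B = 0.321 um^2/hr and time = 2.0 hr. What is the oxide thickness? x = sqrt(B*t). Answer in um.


Step 1: Compute B*t = 0.321 * 2.0 = 0.642
Step 2: x = sqrt(0.642)
x = 0.801 um


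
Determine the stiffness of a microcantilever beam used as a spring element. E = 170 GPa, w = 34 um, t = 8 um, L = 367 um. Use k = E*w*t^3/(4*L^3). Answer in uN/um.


Step 1: Convert E to consistent units (1 GPa = 1000 uN/um^2).
E = 170 GPa = 170000 uN/um^2
Step 2: Compute t^3 = 8^3 = 512
Step 3: Compute L^3 = 367^3 = 49430863
Step 4: k = 170000 * 34 * 512 / (4 * 49430863)
k = 14.9672 uN/um


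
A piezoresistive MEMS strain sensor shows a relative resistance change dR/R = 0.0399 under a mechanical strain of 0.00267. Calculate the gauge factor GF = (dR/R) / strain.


Step 1: Identify values.
dR/R = 0.0399, strain = 0.00267
Step 2: GF = (dR/R) / strain = 0.0399 / 0.00267
GF = 14.9


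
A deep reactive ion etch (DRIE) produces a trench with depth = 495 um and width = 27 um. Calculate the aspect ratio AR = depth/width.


Step 1: AR = depth / width
Step 2: AR = 495 / 27
AR = 18.3


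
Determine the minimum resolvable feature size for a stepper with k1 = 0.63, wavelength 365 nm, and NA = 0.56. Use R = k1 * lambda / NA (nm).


Step 1: Identify values: k1 = 0.63, lambda = 365 nm, NA = 0.56
Step 2: R = k1 * lambda / NA
R = 0.63 * 365 / 0.56
R = 410.6 nm


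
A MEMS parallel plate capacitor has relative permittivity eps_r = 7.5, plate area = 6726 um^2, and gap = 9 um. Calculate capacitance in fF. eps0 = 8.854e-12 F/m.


Step 1: Convert area to m^2: A = 6726e-12 m^2
Step 2: Convert gap to m: d = 9e-6 m
Step 3: C = eps0 * eps_r * A / d
C = 8.854e-12 * 7.5 * 6726e-12 / 9e-6
Step 4: Convert to fF (multiply by 1e15).
C = 49.63 fF


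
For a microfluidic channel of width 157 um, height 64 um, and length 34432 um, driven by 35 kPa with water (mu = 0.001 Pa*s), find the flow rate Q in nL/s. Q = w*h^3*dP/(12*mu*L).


Step 1: Convert all dimensions to SI (meters).
w = 157e-6 m, h = 64e-6 m, L = 34432e-6 m, dP = 35e3 Pa
Step 2: Q = w * h^3 * dP / (12 * mu * L)
Q = 157e-6 * (64e-6)^3 * 35e3 / (12 * 0.001 * 34432e-6) = 3.48629492e-09 m^3/s
Step 3: Convert Q from m^3/s to nL/s (1 m^3 = 1e12 nL, so multiply by 1e12).
Q = 3486.295 nL/s


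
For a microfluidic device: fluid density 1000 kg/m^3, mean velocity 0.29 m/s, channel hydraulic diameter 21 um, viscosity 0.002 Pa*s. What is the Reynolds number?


Step 1: Convert Dh to meters: Dh = 21e-6 m
Step 2: Re = rho * v * Dh / mu
Re = 1000 * 0.29 * 21e-6 / 0.002
Re = 3.045


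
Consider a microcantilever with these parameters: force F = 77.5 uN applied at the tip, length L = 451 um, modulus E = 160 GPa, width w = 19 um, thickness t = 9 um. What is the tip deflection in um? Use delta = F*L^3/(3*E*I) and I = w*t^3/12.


Step 1: Calculate the second moment of area.
I = w * t^3 / 12 = 19 * 9^3 / 12 = 1154.25 um^4
Step 2: Convert E to consistent units (1 GPa = 1000 uN/um^2).
E = 160 GPa = 160000 uN/um^2
Step 3: Calculate tip deflection.
delta = F * L^3 / (3 * E * I)
delta = 77.5 * 451^3 / (3 * 160000 * 1154.25)
delta = 12.8319 um


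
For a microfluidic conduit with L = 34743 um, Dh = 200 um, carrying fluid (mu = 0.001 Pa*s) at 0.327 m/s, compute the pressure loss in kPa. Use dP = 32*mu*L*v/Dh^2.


Step 1: Convert to SI: L = 34743e-6 m, Dh = 200e-6 m
Step 2: dP = 32 * 0.001 * 34743e-6 * 0.327 / (200e-6)^2
Step 3: dP = 9088.77 Pa
Step 4: Convert to kPa: dP = 9.09 kPa


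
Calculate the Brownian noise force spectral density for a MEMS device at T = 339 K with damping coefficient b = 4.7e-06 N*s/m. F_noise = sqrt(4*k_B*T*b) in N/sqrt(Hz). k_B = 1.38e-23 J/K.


Step 1: Compute 4 * k_B * T * b
= 4 * 1.38e-23 * 339 * 4.7e-06
= 8.7950e-26 N^2/Hz
Step 2: F_noise = sqrt(8.7950e-26)
F_noise = 2.97e-13 N/sqrt(Hz)


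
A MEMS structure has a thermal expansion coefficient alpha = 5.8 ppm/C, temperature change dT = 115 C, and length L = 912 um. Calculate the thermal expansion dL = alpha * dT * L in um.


Step 1: Convert CTE: alpha = 5.8 ppm/C = 5.8e-6 /C
Step 2: dL = 5.8e-6 * 115 * 912
dL = 0.6083 um


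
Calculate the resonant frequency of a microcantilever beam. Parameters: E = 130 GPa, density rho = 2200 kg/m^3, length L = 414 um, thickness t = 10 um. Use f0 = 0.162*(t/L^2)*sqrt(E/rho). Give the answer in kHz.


Step 1: Convert units to SI.
t_SI = 10e-6 m, L_SI = 414e-6 m
Step 2: Calculate sqrt(E/rho).
sqrt(130e9 / 2200) = 7687.06 m/s
Step 3: Compute f0.
f0 = 0.162 * 10e-6 / (414e-6)^2 * 7687.06 = 72656.5 Hz = 72.66 kHz


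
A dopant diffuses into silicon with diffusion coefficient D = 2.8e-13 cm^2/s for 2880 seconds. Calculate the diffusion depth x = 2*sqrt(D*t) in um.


Step 1: Compute D*t = 2.8e-13 * 2880 = 8.064e-10 cm^2
Step 2: sqrt(D*t) = 2.8397e-05 cm
Step 3: x = 2 * 2.8397e-05 cm = 5.6794e-05 cm
Step 4: Convert to um (1 cm = 1e4 um): x = 0.568 um


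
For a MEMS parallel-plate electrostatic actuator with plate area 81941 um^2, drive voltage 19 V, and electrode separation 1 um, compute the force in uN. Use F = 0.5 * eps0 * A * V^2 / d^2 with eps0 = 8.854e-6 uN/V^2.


Step 1: Identify parameters.
eps0 = 8.854e-6 uN/V^2, A = 81941 um^2, V = 19 V, d = 1 um
Step 2: Compute V^2 = 19^2 = 361
Step 3: Compute d^2 = 1^2 = 1
Step 4: F = 0.5 * 8.854e-6 * 81941 * 361 / 1
F = 130.954 uN


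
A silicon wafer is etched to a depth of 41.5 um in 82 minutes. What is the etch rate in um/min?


Step 1: Etch rate = depth / time
Step 2: rate = 41.5 / 82
rate = 0.506 um/min


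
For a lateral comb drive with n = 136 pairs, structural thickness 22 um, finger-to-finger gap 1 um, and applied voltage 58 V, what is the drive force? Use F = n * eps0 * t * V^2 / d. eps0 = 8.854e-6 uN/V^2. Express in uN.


Step 1: Parameters: n=136, eps0=8.854e-6 uN/V^2, t=22 um, V=58 V, d=1 um
Step 2: V^2 = 3364
Step 3: F = 136 * 8.854e-6 * 22 * 3364 / 1
F = 89.116 uN


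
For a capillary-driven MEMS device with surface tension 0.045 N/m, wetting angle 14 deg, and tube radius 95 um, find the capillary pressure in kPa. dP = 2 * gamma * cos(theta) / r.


Step 1: cos(14 deg) = 0.9703
Step 2: Convert r to m: r = 95e-6 m
Step 3: dP = 2 * 0.045 * 0.9703 / 95e-6 = 919.2 Pa
Step 4: Convert Pa to kPa (divide by 1000).
dP = 0.92 kPa


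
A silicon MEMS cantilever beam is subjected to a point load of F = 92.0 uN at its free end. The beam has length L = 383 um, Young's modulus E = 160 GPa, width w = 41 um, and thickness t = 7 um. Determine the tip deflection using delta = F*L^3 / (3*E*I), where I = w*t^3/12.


Step 1: Calculate the second moment of area.
I = w * t^3 / 12 = 41 * 7^3 / 12 = 1171.9167 um^4
Step 2: Convert E to consistent units (1 GPa = 1000 uN/um^2).
E = 160 GPa = 160000 uN/um^2
Step 3: Calculate tip deflection.
delta = F * L^3 / (3 * E * I)
delta = 92.0 * 383^3 / (3 * 160000 * 1171.9167)
delta = 9.1885 um


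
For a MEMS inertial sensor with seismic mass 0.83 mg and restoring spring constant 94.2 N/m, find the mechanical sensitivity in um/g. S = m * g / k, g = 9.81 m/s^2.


Step 1: Convert mass: m = 0.83 mg = 8.30e-07 kg
Step 2: S = m * g / k = 8.30e-07 * 9.81 / 94.2
Step 3: S = 8.64e-08 m/g
Step 4: Convert to um/g: S = 0.086 um/g


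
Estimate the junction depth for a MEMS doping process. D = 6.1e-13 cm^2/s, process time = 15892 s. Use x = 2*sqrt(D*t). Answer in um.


Step 1: Compute D*t = 6.1e-13 * 15892 = 9.69412e-09 cm^2
Step 2: sqrt(D*t) = 9.84587e-05 cm
Step 3: x = 2 * 9.84587e-05 cm = 1.969174e-04 cm
Step 4: Convert to um (1 cm = 1e4 um): x = 1.969 um


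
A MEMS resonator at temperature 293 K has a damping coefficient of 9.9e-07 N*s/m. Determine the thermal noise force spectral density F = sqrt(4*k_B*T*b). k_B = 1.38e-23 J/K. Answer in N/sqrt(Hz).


Step 1: Compute 4 * k_B * T * b
= 4 * 1.38e-23 * 293 * 9.9e-07
= 1.6012e-26 N^2/Hz
Step 2: F_noise = sqrt(1.6012e-26)
F_noise = 1.27e-13 N/sqrt(Hz)


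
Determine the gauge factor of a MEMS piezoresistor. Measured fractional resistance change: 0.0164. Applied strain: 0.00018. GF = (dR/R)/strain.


Step 1: Identify values.
dR/R = 0.0164, strain = 0.00018
Step 2: GF = (dR/R) / strain = 0.0164 / 0.00018
GF = 91.1


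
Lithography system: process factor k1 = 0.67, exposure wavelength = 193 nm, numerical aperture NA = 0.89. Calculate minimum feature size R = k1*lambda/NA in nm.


Step 1: Identify values: k1 = 0.67, lambda = 193 nm, NA = 0.89
Step 2: R = k1 * lambda / NA
R = 0.67 * 193 / 0.89
R = 145.3 nm


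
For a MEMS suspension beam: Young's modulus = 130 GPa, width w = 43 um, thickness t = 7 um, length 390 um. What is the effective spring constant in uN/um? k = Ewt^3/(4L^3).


Step 1: Convert E to consistent units (1 GPa = 1000 uN/um^2).
E = 130 GPa = 130000 uN/um^2
Step 2: Compute t^3 = 7^3 = 343
Step 3: Compute L^3 = 390^3 = 59319000
Step 4: k = 130000 * 43 * 343 / (4 * 59319000)
k = 8.0808 uN/um


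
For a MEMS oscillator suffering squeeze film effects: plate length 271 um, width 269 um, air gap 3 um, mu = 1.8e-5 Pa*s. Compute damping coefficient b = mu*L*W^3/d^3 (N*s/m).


Step 1: Convert to SI.
L = 271e-6 m, W = 269e-6 m, d = 3e-6 m
Step 2: W^3 = (269e-6)^3 = 1.95e-11 m^3
Step 3: d^3 = (3e-6)^3 = 2.70e-17 m^3
Step 4: b = 1.8e-5 * 271e-6 * 1.95e-11 / 2.70e-17
b = 3.52e-03 N*s/m


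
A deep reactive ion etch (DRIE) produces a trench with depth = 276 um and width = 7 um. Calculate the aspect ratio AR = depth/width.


Step 1: AR = depth / width
Step 2: AR = 276 / 7
AR = 39.4


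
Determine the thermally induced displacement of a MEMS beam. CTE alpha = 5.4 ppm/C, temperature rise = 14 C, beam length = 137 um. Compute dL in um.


Step 1: Convert CTE: alpha = 5.4 ppm/C = 5.4e-6 /C
Step 2: dL = 5.4e-6 * 14 * 137
dL = 0.0104 um


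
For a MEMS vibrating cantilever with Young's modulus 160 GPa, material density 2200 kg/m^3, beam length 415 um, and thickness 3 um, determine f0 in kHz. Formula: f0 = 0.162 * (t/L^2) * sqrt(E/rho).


Step 1: Convert units to SI.
t_SI = 3e-6 m, L_SI = 415e-6 m
Step 2: Calculate sqrt(E/rho).
sqrt(160e9 / 2200) = 8528.03 m/s
Step 3: Compute f0.
f0 = 0.162 * 3e-6 / (415e-6)^2 * 8528.03 = 24065.2 Hz = 24.07 kHz


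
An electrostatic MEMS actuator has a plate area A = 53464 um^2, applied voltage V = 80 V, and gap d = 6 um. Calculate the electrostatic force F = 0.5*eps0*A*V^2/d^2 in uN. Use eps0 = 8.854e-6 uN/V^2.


Step 1: Identify parameters.
eps0 = 8.854e-6 uN/V^2, A = 53464 um^2, V = 80 V, d = 6 um
Step 2: Compute V^2 = 80^2 = 6400
Step 3: Compute d^2 = 6^2 = 36
Step 4: F = 0.5 * 8.854e-6 * 53464 * 6400 / 36
F = 42.077 uN


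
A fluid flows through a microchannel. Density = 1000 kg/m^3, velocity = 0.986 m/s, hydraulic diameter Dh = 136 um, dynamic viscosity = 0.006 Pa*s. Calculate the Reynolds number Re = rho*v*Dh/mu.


Step 1: Convert Dh to meters: Dh = 136e-6 m
Step 2: Re = rho * v * Dh / mu
Re = 1000 * 0.986 * 136e-6 / 0.006
Re = 22.349
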